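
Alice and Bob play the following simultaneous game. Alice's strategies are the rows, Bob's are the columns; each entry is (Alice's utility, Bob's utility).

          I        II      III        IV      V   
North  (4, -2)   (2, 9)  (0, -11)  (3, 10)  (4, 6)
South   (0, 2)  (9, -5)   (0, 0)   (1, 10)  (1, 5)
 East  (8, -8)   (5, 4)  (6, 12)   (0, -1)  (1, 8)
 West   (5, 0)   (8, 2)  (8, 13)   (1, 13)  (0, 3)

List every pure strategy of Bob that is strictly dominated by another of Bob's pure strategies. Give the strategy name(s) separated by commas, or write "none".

I: dominated, since IV does at least as well everywhere (North: 10>-2, South: 10>2, East: -1>-8, West: 13>0).
Nothing dominates II: I at North (9>-2); III at North (9>-11); IV at East (4>-1); V at North (9>6).
Nothing dominates III: I at East (12>-8); II at South (0>-5); IV at East (12>-1); V at East (12>8).
IV: no other strategy beats it everywhere (I at North (10>-2); II at North (10>9); III at North (10>-11); V at North (10>6)).
Nothing dominates V: I at North (6>-2); II at South (5>-5); III at North (6>-11); IV at East (8>-1).

I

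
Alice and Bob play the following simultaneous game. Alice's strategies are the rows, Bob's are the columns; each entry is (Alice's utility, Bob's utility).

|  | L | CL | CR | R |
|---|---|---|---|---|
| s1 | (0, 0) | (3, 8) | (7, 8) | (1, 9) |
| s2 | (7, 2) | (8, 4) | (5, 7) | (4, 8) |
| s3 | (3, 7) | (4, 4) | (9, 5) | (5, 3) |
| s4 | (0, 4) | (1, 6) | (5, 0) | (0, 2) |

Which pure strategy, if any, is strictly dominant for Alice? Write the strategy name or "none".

s1 fails to dominate s2 at L (0<7).
s2 fails to dominate s1 at CR (5<7).
s3 fails to dominate s2 at L (3<7).
s4 fails to dominate s1 at L (0=0).
No single strategy dominates all the others.

none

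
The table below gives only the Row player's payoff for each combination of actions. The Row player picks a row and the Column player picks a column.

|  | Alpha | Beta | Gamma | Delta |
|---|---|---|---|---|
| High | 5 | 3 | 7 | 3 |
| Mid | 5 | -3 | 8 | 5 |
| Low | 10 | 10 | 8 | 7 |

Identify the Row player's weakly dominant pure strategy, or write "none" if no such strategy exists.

Low vs High: Alpha: 10>5, Beta: 10>3, Gamma: 8>7, Delta: 7>3.
Low vs Mid: Alpha: 10>5, Beta: 10>-3, Gamma: 8=8, Delta: 7>5.
Low is at least as good as every other strategy against every opponent action, so it is weakly dominant.

Low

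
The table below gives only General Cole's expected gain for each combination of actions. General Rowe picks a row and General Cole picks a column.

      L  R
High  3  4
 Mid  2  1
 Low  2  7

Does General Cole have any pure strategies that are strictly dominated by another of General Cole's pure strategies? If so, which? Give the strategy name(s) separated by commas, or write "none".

none

Nothing dominates L: R at Mid (2>1).
R is not dominated — it holds its own against L at High (4>3).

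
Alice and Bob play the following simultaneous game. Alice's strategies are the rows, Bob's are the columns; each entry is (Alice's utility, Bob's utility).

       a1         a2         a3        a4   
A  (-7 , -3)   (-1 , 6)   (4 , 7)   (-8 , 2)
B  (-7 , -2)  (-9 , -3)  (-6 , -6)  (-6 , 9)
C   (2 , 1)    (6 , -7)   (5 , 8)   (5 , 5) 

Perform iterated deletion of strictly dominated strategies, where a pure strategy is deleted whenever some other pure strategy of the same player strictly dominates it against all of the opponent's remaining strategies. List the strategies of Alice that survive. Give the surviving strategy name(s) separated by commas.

C

For Alice, C strictly dominates A on the remaining columns (a1: 2>-7, a2: 6>-1, a3: 5>4, a4: 5>-8); eliminate A.
Alice's strategy B is strictly dominated by C (a1: 2>-7, a2: 6>-9, a3: 5>-6, a4: 5>-6) and is removed.
Bob's strategy a1 is strictly dominated by a3 (C: 8>1) and is removed.
For Bob, a3 strictly dominates a2 on the remaining rows (C: 8>-7); eliminate a2.
Bob's strategy a4 is strictly dominated by a3 (C: 8>5) and is removed.
Among the remaining strategies, none is strictly dominated by another pure strategy of the same player, so the elimination stops.
Surviving strategies — Alice: {C}; Bob: {a3}.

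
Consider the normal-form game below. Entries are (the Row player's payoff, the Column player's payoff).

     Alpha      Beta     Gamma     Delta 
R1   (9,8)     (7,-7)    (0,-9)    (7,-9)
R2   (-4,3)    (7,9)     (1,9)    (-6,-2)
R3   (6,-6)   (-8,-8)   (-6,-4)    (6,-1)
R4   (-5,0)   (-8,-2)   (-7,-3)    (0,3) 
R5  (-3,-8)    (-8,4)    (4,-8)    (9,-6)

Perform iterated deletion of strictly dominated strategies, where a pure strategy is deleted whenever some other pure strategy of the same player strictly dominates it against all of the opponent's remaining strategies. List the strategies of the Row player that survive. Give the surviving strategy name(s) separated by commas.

For the Row player, R1 strictly dominates R3 on the remaining columns (Alpha: 9>6, Beta: 7>-8, Gamma: 0>-6, Delta: 7>6); eliminate R3.
For the Row player, R1 strictly dominates R4 on the remaining columns (Alpha: 9>-5, Beta: 7>-8, Gamma: 0>-7, Delta: 7>0); eliminate R4.
The Column player's strategy Delta is strictly dominated by Beta (R1: -7>-9, R2: 9>-2, R5: 4>-6) and is removed.
Among the remaining strategies, none is strictly dominated by another pure strategy of the same player, so the elimination stops.
Surviving strategies — the Row player: {R1, R2, R5}; the Column player: {Alpha, Beta, Gamma}.

R1, R2, R5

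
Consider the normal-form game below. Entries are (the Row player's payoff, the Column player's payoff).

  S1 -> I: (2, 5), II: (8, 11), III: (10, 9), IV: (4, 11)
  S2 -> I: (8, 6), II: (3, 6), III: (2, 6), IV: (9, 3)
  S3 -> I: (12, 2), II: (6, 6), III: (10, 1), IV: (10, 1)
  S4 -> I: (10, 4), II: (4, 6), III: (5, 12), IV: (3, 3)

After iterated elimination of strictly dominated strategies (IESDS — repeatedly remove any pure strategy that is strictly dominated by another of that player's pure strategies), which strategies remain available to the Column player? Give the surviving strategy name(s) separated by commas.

For the Row player, S3 strictly dominates S2 on the remaining columns (I: 12>8, II: 6>3, III: 10>2, IV: 10>9); eliminate S2.
The Row player's strategy S4 is strictly dominated by S3 (I: 12>10, II: 6>4, III: 10>5, IV: 10>3) and is removed.
Column I is eliminated: II beats it against every remaining row (S1: 11>5, S3: 6>2).
Column III is eliminated: II beats it against every remaining row (S1: 11>9, S3: 6>1).
Among the remaining strategies, none is strictly dominated by another pure strategy of the same player, so the elimination stops.
Surviving strategies — the Row player: {S1, S3}; the Column player: {II, IV}.

II, IV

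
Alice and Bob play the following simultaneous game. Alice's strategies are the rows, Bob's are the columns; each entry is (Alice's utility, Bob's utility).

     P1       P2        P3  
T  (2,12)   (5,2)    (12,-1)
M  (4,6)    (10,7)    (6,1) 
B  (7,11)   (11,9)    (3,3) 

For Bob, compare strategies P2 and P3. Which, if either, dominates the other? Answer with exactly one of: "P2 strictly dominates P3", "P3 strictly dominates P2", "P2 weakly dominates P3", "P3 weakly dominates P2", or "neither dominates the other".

P2 strictly dominates P3

Compare P2 to P3 across each choice by Alice: T: 2>-1, M: 7>1, B: 9>3.
P2 gives a strictly higher payoff against each choice by Alice, so P2 strictly dominates P3.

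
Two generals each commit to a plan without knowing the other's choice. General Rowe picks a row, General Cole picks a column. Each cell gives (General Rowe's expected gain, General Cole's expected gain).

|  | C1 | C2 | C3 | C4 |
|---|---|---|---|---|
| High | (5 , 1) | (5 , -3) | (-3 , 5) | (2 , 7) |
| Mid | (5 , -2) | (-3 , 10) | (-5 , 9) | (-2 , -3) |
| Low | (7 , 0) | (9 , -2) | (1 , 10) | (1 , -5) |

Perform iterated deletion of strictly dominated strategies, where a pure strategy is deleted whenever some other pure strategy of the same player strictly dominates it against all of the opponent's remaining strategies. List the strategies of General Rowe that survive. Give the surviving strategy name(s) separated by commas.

High, Low

For General Rowe, Low strictly dominates Mid on the remaining columns (C1: 7>5, C2: 9>-3, C3: 1>-5, C4: 1>-2); eliminate Mid.
For General Cole, C3 strictly dominates C1 on the remaining rows (High: 5>1, Low: 10>0); eliminate C1.
General Cole's strategy C2 is strictly dominated by C3 (High: 5>-3, Low: 10>-2) and is removed.
Among the remaining strategies, none is strictly dominated by another pure strategy of the same player, so the elimination stops.
Surviving strategies — General Rowe: {High, Low}; General Cole: {C3, C4}.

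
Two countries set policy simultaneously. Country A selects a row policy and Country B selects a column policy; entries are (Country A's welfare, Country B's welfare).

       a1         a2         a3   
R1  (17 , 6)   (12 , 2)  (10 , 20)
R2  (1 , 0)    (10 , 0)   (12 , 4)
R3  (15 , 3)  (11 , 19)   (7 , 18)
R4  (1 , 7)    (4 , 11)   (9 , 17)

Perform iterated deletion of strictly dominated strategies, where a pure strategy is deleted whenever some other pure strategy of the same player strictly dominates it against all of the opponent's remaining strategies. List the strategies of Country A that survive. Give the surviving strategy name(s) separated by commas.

For Country A, R1 strictly dominates R3 on the remaining columns (a1: 17>15, a2: 12>11, a3: 10>7); eliminate R3.
For Country A, R1 strictly dominates R4 on the remaining columns (a1: 17>1, a2: 12>4, a3: 10>9); eliminate R4.
For Country B, a3 strictly dominates a1 on the remaining rows (R1: 20>6, R2: 4>0); eliminate a1.
Column a2 is eliminated: a3 beats it against every remaining row (R1: 20>2, R2: 4>0).
Row R1 is eliminated: R2 beats it against every remaining column (a3: 12>10).
Among the remaining strategies, none is strictly dominated by another pure strategy of the same player, so the elimination stops.
Surviving strategies — Country A: {R2}; Country B: {a3}.

R2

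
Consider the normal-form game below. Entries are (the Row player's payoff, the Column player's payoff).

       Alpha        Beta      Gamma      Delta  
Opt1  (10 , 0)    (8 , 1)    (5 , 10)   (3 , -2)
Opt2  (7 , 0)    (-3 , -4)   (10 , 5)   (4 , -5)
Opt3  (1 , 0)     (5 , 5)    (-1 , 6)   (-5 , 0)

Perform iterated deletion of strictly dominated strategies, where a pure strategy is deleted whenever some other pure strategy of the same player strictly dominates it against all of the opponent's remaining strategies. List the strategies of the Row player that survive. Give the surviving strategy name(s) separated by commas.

The Row player's strategy Opt3 is strictly dominated by Opt1 (Alpha: 10>1, Beta: 8>5, Gamma: 5>-1, Delta: 3>-5) and is removed.
Column Alpha is eliminated: Gamma beats it against every remaining row (Opt1: 10>0, Opt2: 5>0).
Column Beta is eliminated: Gamma beats it against every remaining row (Opt1: 10>1, Opt2: 5>-4).
For the Row player, Opt2 strictly dominates Opt1 on the remaining columns (Gamma: 10>5, Delta: 4>3); eliminate Opt1.
Column Delta is eliminated: Gamma beats it against every remaining row (Opt2: 5>-5).
Among the remaining strategies, none is strictly dominated by another pure strategy of the same player, so the elimination stops.
Surviving strategies — the Row player: {Opt2}; the Column player: {Gamma}.

Opt2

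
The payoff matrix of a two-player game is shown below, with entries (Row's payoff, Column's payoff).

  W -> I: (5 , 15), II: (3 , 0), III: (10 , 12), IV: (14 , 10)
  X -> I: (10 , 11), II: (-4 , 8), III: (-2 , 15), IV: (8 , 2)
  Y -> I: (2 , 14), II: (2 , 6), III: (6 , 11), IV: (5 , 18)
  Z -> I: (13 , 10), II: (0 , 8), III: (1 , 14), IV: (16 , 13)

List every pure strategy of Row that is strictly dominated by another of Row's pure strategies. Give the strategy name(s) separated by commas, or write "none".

W is not dominated — it holds its own against X at II (3>-4); Y at I (5>2); Z at II (3>0).
X is strictly dominated by Z (I: 13>10, II: 0>-4, III: 1>-2, IV: 16>8).
Y is strictly dominated by W (I: 5>2, II: 3>2, III: 10>6, IV: 14>5).
Nothing dominates Z: W at I (13>5); X at I (13>10); Y at I (13>2).

X, Y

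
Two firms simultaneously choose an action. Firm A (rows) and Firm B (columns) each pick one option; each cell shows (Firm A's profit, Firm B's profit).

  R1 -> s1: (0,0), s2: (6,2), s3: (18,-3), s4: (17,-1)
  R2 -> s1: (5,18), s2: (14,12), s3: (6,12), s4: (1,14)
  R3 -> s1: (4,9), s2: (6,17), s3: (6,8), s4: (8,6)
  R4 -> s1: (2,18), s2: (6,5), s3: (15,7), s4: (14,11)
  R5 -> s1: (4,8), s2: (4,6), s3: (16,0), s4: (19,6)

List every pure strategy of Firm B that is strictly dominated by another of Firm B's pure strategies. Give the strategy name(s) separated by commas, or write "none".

s3, s4

s1: no other strategy beats it everywhere (s2 at R2 (18>12); s3 at R1 (0>-3); s4 at R1 (0>-1)).
s2 is not dominated — it holds its own against s1 at R1 (2>0); s3 at R1 (2>-3); s4 at R1 (2>-1).
s3 is strictly dominated by s1 (R1: 0>-3, R2: 18>12, R3: 9>8, R4: 18>7, R5: 8>0).
s4: dominated, since s1 does at least as well everywhere (R1: 0>-1, R2: 18>14, R3: 9>6, R4: 18>11, R5: 8>6).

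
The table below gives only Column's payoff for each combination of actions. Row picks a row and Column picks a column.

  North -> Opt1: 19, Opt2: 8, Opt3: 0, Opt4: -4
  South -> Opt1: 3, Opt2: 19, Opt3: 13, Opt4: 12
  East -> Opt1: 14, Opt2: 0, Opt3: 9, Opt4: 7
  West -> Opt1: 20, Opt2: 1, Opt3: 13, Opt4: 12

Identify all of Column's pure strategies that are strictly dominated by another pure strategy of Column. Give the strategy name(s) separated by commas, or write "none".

Opt4

Opt1 is not dominated — it holds its own against Opt2 at North (19>8); Opt3 at North (19>0); Opt4 at North (19>-4).
Opt2 is not dominated — it holds its own against Opt1 at South (19>3); Opt3 at North (8>0); Opt4 at North (8>-4).
Opt3: no other strategy beats it everywhere (Opt1 at South (13>3); Opt2 at East (9>0); Opt4 at North (0>-4)).
Opt4: dominated, since Opt3 does at least as well everywhere (North: 0>-4, South: 13>12, East: 9>7, West: 13>12).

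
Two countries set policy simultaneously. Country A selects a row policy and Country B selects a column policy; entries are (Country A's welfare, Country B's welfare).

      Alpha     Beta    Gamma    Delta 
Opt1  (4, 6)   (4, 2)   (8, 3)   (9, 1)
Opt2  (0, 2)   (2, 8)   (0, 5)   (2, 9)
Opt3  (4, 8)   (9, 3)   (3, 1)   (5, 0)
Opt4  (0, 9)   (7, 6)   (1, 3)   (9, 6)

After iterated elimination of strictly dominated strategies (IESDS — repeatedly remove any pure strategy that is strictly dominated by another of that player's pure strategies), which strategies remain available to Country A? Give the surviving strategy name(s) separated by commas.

For Country A, Opt1 strictly dominates Opt2 on the remaining columns (Alpha: 4>0, Beta: 4>2, Gamma: 8>0, Delta: 9>2); eliminate Opt2.
Country B's strategy Beta is strictly dominated by Alpha (Opt1: 6>2, Opt3: 8>3, Opt4: 9>6) and is removed.
Country B's strategy Gamma is strictly dominated by Alpha (Opt1: 6>3, Opt3: 8>1, Opt4: 9>3) and is removed.
Column Delta is eliminated: Alpha beats it against every remaining row (Opt1: 6>1, Opt3: 8>0, Opt4: 9>6).
Row Opt4 is eliminated: Opt1 beats it against every remaining column (Alpha: 4>0).
Among the remaining strategies, none is strictly dominated by another pure strategy of the same player, so the elimination stops.
Surviving strategies — Country A: {Opt1, Opt3}; Country B: {Alpha}.

Opt1, Opt3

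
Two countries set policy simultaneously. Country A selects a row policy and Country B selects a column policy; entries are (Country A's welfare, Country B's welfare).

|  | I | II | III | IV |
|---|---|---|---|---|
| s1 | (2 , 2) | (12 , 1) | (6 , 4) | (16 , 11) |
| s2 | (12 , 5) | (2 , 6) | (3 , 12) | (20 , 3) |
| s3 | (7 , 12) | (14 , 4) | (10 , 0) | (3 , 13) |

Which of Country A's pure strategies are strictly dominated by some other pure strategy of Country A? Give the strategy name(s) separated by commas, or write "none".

s1 is not dominated — it holds its own against s2 at II (12>2); s3 at IV (16>3).
Nothing dominates s2: s1 at I (12>2); s3 at I (12>7).
Nothing dominates s3: s1 at I (7>2); s2 at II (14>2).

none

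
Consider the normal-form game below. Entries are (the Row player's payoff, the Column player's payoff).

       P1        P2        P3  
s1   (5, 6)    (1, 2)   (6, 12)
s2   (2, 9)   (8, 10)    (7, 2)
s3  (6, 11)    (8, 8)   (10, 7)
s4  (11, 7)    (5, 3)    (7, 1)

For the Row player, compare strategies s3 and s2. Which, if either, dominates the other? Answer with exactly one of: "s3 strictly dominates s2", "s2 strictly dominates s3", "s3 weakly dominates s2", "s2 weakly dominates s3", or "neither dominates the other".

s3 weakly dominates s2

s3's payoffs vs s2's, by the Column player's action — P1: 6>2, P2: 8=8, P3: 10>7.
s3 is at least as good everywhere and strictly better somewhere (tied only at P2), so s3 weakly but not strictly dominates s2.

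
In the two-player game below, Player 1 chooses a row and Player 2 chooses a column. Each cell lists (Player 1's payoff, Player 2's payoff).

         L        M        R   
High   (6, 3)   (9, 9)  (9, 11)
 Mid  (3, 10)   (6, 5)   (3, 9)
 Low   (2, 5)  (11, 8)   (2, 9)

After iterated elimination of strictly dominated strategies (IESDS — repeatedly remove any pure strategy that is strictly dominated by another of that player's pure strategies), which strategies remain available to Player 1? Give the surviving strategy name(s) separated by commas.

High

For Player 1, High strictly dominates Mid on the remaining columns (L: 6>3, M: 9>6, R: 9>3); eliminate Mid.
Player 2's strategy L is strictly dominated by M (High: 9>3, Low: 8>5) and is removed.
Column M is eliminated: R beats it against every remaining row (High: 11>9, Low: 9>8).
Row Low is eliminated: High beats it against every remaining column (R: 9>2).
Among the remaining strategies, none is strictly dominated by another pure strategy of the same player, so the elimination stops.
Surviving strategies — Player 1: {High}; Player 2: {R}.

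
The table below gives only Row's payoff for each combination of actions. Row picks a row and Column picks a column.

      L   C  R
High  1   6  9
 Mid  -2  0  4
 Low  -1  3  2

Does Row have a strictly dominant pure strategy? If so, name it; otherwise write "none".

High

High vs Mid: L: 1>-2, C: 6>0, R: 9>4.
High vs Low: L: 1>-1, C: 6>3, R: 9>2.
High strictly beats every other strategy against every opponent action, so it is strictly dominant.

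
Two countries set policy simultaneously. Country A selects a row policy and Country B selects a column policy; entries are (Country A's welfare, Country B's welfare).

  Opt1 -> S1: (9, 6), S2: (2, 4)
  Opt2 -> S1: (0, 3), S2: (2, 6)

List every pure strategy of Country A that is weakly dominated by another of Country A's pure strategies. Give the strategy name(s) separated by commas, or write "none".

Opt1: no other strategy beats it everywhere (Opt2 at S1 (9>0)).
Opt2: dominated, since Opt1 does at least as well everywhere (S1: 9>0, S2: 2=2).

Opt2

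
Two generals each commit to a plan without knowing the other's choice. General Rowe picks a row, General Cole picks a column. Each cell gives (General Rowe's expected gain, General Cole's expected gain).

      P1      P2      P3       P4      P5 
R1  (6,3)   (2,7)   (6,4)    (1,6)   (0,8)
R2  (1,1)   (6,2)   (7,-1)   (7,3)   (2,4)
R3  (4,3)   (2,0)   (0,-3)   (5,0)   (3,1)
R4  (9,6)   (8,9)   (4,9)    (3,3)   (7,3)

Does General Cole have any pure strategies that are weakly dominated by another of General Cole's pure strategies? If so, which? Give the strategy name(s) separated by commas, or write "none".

P1: no other strategy beats it everywhere (P2 at R3 (3>0); P3 at R2 (1>-1); P4 at R3 (3>0); P5 at R3 (3>1)).
P2: no other strategy beats it everywhere (P1 at R1 (7>3); P3 at R1 (7>4); P4 at R1 (7>6); P5 at R4 (9>3)).
P3: dominated, since P2 does at least as well everywhere (R1: 7>4, R2: 2>-1, R3: 0>-3, R4: 9=9).
P4 is weakly dominated by P5 (R1: 8>6, R2: 4>3, R3: 1>0, R4: 3=3).
Nothing dominates P5: P1 at R1 (8>3); P2 at R1 (8>7); P3 at R1 (8>4); P4 at R1 (8>6).

P3, P4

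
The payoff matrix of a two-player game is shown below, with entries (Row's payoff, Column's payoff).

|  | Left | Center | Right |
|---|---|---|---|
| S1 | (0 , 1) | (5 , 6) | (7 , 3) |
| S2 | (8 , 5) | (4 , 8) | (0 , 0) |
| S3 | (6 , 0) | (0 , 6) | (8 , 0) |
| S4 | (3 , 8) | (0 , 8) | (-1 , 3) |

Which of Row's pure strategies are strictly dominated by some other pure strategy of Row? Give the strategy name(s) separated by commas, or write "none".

Nothing dominates S1: S2 at Center (5>4); S3 at Center (5>0); S4 at Center (5>0).
S2 is not dominated — it holds its own against S1 at Left (8>0); S3 at Left (8>6); S4 at Left (8>3).
Nothing dominates S3: S1 at Left (6>0); S2 at Right (8>0); S4 at Left (6>3).
S4: dominated, since S2 does at least as well everywhere (Left: 8>3, Center: 4>0, Right: 0>-1).

S4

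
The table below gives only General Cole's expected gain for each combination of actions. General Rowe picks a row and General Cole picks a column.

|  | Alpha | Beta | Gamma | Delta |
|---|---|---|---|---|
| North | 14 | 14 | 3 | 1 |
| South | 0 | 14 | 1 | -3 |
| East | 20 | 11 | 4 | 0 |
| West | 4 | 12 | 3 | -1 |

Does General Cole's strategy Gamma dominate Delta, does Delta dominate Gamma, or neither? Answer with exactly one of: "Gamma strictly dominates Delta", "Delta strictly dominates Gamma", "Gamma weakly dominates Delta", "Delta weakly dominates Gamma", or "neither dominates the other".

Gamma's payoffs vs Delta's, by General Rowe's action — North: 3>1, South: 1>-3, East: 4>0, West: 3>-1.
Every comparison favours Gamma, so Gamma strictly dominates Delta.

Gamma strictly dominates Delta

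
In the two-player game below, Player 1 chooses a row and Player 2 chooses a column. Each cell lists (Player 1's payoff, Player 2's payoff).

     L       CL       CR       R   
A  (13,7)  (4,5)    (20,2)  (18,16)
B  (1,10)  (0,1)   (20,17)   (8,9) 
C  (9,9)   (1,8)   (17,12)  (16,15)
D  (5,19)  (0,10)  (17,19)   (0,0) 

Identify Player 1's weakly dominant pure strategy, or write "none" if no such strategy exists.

A vs B: L: 13>1, CL: 4>0, CR: 20=20, R: 18>8.
A vs C: L: 13>9, CL: 4>1, CR: 20>17, R: 18>16.
A vs D: L: 13>5, CL: 4>0, CR: 20>17, R: 18>0.
A is at least as good as every other strategy against every opponent action, so it is weakly dominant.

A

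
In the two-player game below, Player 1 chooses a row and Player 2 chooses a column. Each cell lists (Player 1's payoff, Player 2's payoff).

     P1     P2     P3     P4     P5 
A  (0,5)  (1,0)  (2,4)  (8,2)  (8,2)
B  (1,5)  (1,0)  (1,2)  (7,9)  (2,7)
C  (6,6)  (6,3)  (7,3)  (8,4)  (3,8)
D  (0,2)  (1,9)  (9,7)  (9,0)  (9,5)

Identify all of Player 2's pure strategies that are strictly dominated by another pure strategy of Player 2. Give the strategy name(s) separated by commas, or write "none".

P1: no other strategy beats it everywhere (P2 at A (5>0); P3 at A (5>4); P4 at A (5>2); P5 at A (5>2)).
P2: no other strategy beats it everywhere (P1 at D (9>2); P3 at C (3=3); P4 at D (9>0); P5 at D (9>5)).
Nothing dominates P3: P1 at D (7>2); P2 at A (4>0); P4 at A (4>2); P5 at A (4>2).
Nothing dominates P4: P1 at B (9>5); P2 at A (2>0); P3 at B (9>2); P5 at A (2=2).
P5 is not dominated — it holds its own against P1 at B (7>5); P2 at A (2>0); P3 at B (7>2); P4 at A (2=2).

none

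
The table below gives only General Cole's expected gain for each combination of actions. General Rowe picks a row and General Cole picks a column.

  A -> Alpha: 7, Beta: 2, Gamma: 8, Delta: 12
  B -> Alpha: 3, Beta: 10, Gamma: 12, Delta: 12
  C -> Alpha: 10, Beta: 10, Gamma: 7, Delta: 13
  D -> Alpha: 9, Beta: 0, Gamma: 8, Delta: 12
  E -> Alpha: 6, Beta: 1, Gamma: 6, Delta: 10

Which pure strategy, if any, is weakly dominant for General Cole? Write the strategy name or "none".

Delta vs Alpha: A: 12>7, B: 12>3, C: 13>10, D: 12>9, E: 10>6.
Delta vs Beta: A: 12>2, B: 12>10, C: 13>10, D: 12>0, E: 10>1.
Delta vs Gamma: A: 12>8, B: 12=12, C: 13>7, D: 12>8, E: 10>6.
Delta is at least as good as every other strategy against every opponent action, so it is weakly dominant.

Delta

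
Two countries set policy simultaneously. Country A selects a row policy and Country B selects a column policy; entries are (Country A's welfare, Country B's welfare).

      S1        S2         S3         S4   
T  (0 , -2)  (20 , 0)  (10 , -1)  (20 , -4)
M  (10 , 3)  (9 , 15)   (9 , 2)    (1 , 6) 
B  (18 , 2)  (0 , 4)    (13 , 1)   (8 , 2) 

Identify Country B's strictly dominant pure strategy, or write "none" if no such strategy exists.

S2

S2 vs S1: T: 0>-2, M: 15>3, B: 4>2.
S2 vs S3: T: 0>-1, M: 15>2, B: 4>1.
S2 vs S4: T: 0>-4, M: 15>6, B: 4>2.
S2 strictly beats every other strategy against every opponent action, so it is strictly dominant.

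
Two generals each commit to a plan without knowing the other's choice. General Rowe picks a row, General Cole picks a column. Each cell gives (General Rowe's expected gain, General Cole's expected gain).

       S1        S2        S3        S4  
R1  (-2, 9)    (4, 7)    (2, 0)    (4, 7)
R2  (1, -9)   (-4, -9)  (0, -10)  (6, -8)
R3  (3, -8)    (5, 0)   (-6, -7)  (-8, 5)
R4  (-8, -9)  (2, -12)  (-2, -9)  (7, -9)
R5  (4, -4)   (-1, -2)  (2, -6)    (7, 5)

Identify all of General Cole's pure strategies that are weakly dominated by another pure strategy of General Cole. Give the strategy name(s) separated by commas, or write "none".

S1: no other strategy beats it everywhere (S2 at R1 (9>7); S3 at R1 (9>0); S4 at R1 (9>7)).
S2 is weakly dominated by S4 (R1: 7=7, R2: -8>-9, R3: 5>0, R4: -9>-12, R5: 5>-2).
S4 weakly dominates S3 — R1: 7>0, R2: -8>-10, R3: 5>-7, R4: -9=-9, R5: 5>-6.
S4 is not dominated — it holds its own against S1 at R2 (-8>-9); S2 at R2 (-8>-9); S3 at R1 (7>0).

S2, S3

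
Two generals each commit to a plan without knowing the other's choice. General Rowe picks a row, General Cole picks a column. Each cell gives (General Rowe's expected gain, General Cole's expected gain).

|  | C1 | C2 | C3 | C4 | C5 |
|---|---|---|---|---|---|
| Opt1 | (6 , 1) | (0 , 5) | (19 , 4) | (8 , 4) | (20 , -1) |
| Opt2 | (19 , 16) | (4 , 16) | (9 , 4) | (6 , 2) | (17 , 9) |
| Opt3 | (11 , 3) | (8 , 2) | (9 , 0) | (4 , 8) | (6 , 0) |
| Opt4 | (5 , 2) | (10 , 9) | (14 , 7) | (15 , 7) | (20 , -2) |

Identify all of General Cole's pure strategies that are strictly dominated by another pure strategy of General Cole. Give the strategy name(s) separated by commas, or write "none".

Nothing dominates C1: C2 at Opt2 (16=16); C3 at Opt2 (16>4); C4 at Opt2 (16>2); C5 at Opt1 (1>-1).
C2 is not dominated — it holds its own against C1 at Opt1 (5>1); C3 at Opt1 (5>4); C4 at Opt1 (5>4); C5 at Opt1 (5>-1).
C3: dominated, since C2 does at least as well everywhere (Opt1: 5>4, Opt2: 16>4, Opt3: 2>0, Opt4: 9>7).
C4: no other strategy beats it everywhere (C1 at Opt1 (4>1); C2 at Opt3 (8>2); C3 at Opt1 (4=4); C5 at Opt1 (4>-1)).
C1 strictly dominates C5 — Opt1: 1>-1, Opt2: 16>9, Opt3: 3>0, Opt4: 2>-2.

C3, C5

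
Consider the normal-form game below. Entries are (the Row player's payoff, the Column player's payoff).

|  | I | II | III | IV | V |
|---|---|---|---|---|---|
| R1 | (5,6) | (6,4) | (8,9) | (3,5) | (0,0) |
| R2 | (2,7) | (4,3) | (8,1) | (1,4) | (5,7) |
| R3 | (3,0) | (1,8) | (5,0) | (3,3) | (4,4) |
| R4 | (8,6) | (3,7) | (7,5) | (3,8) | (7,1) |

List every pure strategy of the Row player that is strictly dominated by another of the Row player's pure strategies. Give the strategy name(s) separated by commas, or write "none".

Nothing dominates R1: R2 at I (5>2); R3 at I (5>3); R4 at II (6>3).
R2 is not dominated — it holds its own against R1 at III (8=8); R3 at II (4>1); R4 at II (4>3).
Nothing dominates R3: R1 at IV (3=3); R2 at I (3>2); R4 at IV (3=3).
Nothing dominates R4: R1 at I (8>5); R2 at I (8>2); R3 at I (8>3).

none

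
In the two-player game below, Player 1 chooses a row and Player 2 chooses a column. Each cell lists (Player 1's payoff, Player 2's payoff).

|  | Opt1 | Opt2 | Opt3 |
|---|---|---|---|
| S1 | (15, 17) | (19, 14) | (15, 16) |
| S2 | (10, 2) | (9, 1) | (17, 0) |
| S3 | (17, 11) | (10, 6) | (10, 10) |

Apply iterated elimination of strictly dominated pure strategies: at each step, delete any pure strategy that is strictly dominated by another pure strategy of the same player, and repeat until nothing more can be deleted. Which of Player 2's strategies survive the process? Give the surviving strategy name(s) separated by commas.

Opt1

For Player 2, Opt1 strictly dominates Opt2 on the remaining rows (S1: 17>14, S2: 2>1, S3: 11>6); eliminate Opt2.
Player 2's strategy Opt3 is strictly dominated by Opt1 (S1: 17>16, S2: 2>0, S3: 11>10) and is removed.
For Player 1, S3 strictly dominates S1 on the remaining columns (Opt1: 17>15); eliminate S1.
Player 1's strategy S2 is strictly dominated by S3 (Opt1: 17>10) and is removed.
Among the remaining strategies, none is strictly dominated by another pure strategy of the same player, so the elimination stops.
Surviving strategies — Player 1: {S3}; Player 2: {Opt1}.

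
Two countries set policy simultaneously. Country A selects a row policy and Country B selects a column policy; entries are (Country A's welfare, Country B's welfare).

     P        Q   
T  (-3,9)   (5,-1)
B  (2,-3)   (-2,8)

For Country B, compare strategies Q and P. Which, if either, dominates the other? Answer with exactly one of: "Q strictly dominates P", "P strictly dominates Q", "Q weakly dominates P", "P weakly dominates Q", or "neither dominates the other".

Compare Q to P across every action of Country A: T: -1<9, B: 8>-3.
Q does better at B but worse at T; neither strategy dominates the other.

neither dominates the other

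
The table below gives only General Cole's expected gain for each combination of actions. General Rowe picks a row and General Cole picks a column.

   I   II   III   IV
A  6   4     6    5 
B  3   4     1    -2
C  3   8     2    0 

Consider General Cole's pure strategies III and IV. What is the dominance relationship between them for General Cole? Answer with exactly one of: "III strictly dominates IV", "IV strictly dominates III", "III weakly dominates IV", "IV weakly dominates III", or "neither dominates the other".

III strictly dominates IV

III's payoffs vs IV's, by General Rowe's action — A: 6>5, B: 1>-2, C: 2>0.
Every comparison favours III, so III strictly dominates IV.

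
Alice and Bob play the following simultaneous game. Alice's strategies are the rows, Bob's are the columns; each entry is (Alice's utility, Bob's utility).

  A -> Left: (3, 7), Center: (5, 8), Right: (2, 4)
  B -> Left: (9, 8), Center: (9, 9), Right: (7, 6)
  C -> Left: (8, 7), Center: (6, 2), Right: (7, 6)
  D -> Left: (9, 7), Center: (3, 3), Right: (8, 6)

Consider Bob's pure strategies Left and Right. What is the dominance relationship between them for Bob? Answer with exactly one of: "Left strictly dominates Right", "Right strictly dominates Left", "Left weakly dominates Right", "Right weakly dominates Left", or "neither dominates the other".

Compare Left to Right across each opponent action: A: 7>4, B: 8>6, C: 7>6, D: 7>6.
Every comparison favours Left, so Left strictly dominates Right.

Left strictly dominates Right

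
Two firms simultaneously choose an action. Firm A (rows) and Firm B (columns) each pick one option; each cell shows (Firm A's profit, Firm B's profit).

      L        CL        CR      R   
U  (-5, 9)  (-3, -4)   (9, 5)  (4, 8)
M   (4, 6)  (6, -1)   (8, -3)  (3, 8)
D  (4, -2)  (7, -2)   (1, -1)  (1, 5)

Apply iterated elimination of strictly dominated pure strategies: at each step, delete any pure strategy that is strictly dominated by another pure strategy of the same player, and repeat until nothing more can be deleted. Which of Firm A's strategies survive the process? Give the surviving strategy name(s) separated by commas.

Column CL is eliminated: R beats it against every remaining row (U: 8>-4, M: 8>-1, D: 5>-2).
For Firm B, R strictly dominates CR on the remaining rows (U: 8>5, M: 8>-3, D: 5>-1); eliminate CR.
Among the remaining strategies, none is strictly dominated by another pure strategy of the same player, so the elimination stops.
Surviving strategies — Firm A: {U, M, D}; Firm B: {L, R}.

U, M, D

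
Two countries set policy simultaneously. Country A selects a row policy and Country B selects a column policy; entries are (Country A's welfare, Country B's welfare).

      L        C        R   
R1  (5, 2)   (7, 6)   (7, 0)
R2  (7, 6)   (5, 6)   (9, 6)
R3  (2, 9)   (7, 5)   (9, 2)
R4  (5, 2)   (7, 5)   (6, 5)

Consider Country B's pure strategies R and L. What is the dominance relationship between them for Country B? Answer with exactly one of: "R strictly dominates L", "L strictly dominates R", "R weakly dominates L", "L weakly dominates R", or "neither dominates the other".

neither dominates the other

Compare R to L across each choice by Country A: R1: 0<2, R2: 6=6, R3: 2<9, R4: 5>2.
R does better at R4 but worse at R1, R3; neither strategy dominates the other.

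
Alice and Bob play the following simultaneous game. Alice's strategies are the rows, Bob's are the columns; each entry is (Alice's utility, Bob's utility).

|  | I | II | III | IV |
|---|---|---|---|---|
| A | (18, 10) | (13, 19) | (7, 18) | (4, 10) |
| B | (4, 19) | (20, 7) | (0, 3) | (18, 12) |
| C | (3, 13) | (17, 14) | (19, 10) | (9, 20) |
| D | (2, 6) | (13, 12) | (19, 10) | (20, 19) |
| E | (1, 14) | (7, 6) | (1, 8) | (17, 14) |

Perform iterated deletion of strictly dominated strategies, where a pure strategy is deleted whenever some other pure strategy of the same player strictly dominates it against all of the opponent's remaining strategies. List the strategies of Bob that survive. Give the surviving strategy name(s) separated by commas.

Alice's strategy E is strictly dominated by D (I: 2>1, II: 13>7, III: 19>1, IV: 20>17) and is removed.
Bob's strategy III is strictly dominated by II (A: 19>18, B: 7>3, C: 14>10, D: 12>10) and is removed.
For Alice, B strictly dominates C on the remaining columns (I: 4>3, II: 20>17, IV: 18>9); eliminate C.
Among the remaining strategies, none is strictly dominated by another pure strategy of the same player, so the elimination stops.
Surviving strategies — Alice: {A, B, D}; Bob: {I, II, IV}.

I, II, IV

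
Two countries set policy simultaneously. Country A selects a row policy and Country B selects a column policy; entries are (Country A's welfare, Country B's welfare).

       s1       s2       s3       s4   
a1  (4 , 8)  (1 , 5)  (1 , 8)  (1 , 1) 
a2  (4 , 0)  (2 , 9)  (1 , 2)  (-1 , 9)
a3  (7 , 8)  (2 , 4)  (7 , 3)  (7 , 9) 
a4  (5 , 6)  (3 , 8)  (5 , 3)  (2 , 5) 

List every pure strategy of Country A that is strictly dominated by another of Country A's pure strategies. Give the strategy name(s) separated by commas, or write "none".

a1 is strictly dominated by a3 (s1: 7>4, s2: 2>1, s3: 7>1, s4: 7>1).
a2: dominated, since a4 does at least as well everywhere (s1: 5>4, s2: 3>2, s3: 5>1, s4: 2>-1).
a3: no other strategy beats it everywhere (a1 at s1 (7>4); a2 at s1 (7>4); a4 at s1 (7>5)).
Nothing dominates a4: a1 at s1 (5>4); a2 at s1 (5>4); a3 at s2 (3>2).

a1, a2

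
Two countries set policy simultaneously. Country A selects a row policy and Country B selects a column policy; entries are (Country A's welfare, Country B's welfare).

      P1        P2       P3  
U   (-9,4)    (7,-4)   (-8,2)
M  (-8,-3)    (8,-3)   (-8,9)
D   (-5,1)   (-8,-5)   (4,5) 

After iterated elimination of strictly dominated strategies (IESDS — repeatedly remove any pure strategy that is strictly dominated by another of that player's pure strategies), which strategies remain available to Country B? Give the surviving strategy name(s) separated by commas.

P3

For Country B, P3 strictly dominates P2 on the remaining rows (U: 2>-4, M: 9>-3, D: 5>-5); eliminate P2.
Row U is eliminated: D beats it against every remaining column (P1: -5>-9, P3: 4>-8).
For Country A, D strictly dominates M on the remaining columns (P1: -5>-8, P3: 4>-8); eliminate M.
Column P1 is eliminated: P3 beats it against every remaining row (D: 5>1).
Among the remaining strategies, none is strictly dominated by another pure strategy of the same player, so the elimination stops.
Surviving strategies — Country A: {D}; Country B: {P3}.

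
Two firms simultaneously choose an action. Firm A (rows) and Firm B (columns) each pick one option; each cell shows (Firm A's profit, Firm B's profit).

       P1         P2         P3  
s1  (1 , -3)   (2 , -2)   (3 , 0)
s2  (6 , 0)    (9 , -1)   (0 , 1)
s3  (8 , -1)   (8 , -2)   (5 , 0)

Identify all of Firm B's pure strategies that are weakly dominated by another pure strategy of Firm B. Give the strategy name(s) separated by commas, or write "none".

P1, P2

P3 weakly dominates P1 — s1: 0>-3, s2: 1>0, s3: 0>-1.
P2 is weakly dominated by P3 (s1: 0>-2, s2: 1>-1, s3: 0>-2).
Nothing dominates P3: P1 at s1 (0>-3); P2 at s1 (0>-2).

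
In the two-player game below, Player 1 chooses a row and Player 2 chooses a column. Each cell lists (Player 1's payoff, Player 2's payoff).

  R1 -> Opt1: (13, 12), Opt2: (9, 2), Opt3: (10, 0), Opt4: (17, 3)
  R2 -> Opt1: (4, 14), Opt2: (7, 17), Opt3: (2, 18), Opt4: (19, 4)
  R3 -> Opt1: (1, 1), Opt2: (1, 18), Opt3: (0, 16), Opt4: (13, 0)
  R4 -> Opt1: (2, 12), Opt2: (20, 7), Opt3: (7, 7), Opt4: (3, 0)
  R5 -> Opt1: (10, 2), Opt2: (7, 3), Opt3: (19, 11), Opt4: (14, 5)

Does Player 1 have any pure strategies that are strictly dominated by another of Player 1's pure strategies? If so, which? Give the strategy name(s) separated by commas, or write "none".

R1 is not dominated — it holds its own against R2 at Opt1 (13>4); R3 at Opt1 (13>1); R4 at Opt1 (13>2); R5 at Opt1 (13>10).
R2: no other strategy beats it everywhere (R1 at Opt4 (19>17); R3 at Opt1 (4>1); R4 at Opt1 (4>2); R5 at Opt2 (7=7)).
R3 is strictly dominated by R1 (Opt1: 13>1, Opt2: 9>1, Opt3: 10>0, Opt4: 17>13).
R4: no other strategy beats it everywhere (R1 at Opt2 (20>9); R2 at Opt2 (20>7); R3 at Opt1 (2>1); R5 at Opt2 (20>7)).
R5 is not dominated — it holds its own against R1 at Opt3 (19>10); R2 at Opt1 (10>4); R3 at Opt1 (10>1); R4 at Opt1 (10>2).

R3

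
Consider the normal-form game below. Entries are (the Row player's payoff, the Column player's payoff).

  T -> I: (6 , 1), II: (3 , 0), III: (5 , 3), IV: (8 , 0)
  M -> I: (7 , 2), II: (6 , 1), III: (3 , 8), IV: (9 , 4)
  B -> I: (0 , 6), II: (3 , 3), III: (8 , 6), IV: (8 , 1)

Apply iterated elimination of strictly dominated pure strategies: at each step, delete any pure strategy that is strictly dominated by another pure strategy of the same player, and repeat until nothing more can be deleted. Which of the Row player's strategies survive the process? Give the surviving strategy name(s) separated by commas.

For the Column player, I strictly dominates II on the remaining rows (T: 1>0, M: 2>1, B: 6>3); eliminate II.
Column IV is eliminated: III beats it against every remaining row (T: 3>0, M: 8>4, B: 6>1).
Among the remaining strategies, none is strictly dominated by another pure strategy of the same player, so the elimination stops.
Surviving strategies — the Row player: {T, M, B}; the Column player: {I, III}.

T, M, B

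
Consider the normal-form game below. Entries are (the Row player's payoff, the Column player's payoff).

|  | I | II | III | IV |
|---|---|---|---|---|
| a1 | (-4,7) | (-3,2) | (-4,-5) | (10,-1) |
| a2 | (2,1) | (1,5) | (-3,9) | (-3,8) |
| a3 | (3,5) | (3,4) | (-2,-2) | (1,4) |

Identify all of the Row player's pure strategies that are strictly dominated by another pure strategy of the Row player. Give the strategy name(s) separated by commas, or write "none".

a1 is not dominated — it holds its own against a2 at IV (10>-3); a3 at IV (10>1).
a2 is strictly dominated by a3 (I: 3>2, II: 3>1, III: -2>-3, IV: 1>-3).
Nothing dominates a3: a1 at I (3>-4); a2 at I (3>2).

a2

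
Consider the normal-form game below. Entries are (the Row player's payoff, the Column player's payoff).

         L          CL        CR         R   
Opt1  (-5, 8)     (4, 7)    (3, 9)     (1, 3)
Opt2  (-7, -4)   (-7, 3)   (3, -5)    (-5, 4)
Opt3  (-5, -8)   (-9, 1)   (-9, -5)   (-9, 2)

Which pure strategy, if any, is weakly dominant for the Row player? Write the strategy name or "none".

Opt1 vs Opt2: L: -5>-7, CL: 4>-7, CR: 3=3, R: 1>-5.
Opt1 vs Opt3: L: -5=-5, CL: 4>-9, CR: 3>-9, R: 1>-9.
Opt1 is at least as good as every other strategy against every opponent action, so it is weakly dominant.

Opt1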